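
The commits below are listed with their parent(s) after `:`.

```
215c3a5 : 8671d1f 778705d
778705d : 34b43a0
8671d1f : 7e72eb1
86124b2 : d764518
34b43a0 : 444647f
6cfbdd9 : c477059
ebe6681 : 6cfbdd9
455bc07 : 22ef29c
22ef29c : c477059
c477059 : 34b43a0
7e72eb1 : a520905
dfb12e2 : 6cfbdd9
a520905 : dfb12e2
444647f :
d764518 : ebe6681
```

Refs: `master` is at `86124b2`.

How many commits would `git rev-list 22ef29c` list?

Walking parent pointers from 22ef29c: reachable set = {22ef29c, 34b43a0, 444647f, c477059}.
That is 4 commits.

4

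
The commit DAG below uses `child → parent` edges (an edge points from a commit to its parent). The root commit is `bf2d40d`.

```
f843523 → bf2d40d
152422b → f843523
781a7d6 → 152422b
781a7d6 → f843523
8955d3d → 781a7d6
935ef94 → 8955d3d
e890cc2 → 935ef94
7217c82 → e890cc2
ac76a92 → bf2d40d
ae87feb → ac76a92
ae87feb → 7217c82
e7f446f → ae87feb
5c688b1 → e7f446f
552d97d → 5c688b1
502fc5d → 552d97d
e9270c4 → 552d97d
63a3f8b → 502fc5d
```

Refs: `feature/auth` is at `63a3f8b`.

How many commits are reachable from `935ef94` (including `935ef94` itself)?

Walking parent pointers from 935ef94: reachable set = {152422b, 781a7d6, 8955d3d, 935ef94, bf2d40d, f843523}.
That is 6 commits.

6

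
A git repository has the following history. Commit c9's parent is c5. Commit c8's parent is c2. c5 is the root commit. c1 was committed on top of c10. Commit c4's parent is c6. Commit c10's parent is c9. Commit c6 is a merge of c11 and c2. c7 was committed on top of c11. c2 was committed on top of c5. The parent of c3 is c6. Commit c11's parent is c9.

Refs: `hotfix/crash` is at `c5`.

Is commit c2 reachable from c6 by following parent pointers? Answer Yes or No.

Yes

Ancestors of c6 (commits reachable by following parents): {c11, c2, c5, c6, c9}.
c2 is in that set, so it is an ancestor of c6.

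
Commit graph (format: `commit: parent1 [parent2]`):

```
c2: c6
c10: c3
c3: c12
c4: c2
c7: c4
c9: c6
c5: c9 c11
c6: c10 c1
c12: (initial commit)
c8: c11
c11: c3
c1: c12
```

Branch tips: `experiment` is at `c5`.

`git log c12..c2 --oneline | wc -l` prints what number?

Reachable from c2: {c1, c10, c12, c2, c3, c6}.
Reachable from c12: {c12}.
In c2's history but not c12's: {c1, c10, c2, c3, c6} — 5 commits.

5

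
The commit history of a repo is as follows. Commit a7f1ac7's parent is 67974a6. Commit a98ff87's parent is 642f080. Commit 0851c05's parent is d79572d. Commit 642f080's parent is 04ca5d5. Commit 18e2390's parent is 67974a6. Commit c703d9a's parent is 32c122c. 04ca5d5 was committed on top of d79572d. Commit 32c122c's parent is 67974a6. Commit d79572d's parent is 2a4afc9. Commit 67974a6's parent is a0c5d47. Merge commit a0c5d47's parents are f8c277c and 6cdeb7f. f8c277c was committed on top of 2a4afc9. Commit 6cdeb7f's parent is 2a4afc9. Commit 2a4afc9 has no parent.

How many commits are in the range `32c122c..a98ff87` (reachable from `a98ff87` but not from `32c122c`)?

Reachable from a98ff87: {04ca5d5, 2a4afc9, 642f080, a98ff87, d79572d}.
Reachable from 32c122c: {2a4afc9, 32c122c, 67974a6, 6cdeb7f, a0c5d47, f8c277c}.
In a98ff87's history but not 32c122c's: {04ca5d5, 642f080, a98ff87, d79572d} — 4 commits.

4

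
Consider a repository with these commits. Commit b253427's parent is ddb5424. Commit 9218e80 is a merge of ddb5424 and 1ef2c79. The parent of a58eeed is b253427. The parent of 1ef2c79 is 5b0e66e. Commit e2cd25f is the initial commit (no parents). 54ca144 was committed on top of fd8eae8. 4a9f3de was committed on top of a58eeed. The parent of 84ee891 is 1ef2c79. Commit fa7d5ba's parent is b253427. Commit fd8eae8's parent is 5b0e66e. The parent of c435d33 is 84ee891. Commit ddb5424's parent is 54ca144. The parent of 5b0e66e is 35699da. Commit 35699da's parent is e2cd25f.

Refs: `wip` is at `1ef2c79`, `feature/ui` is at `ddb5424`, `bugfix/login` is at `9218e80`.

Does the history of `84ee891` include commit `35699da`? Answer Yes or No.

Yes

Ancestors of 84ee891 (commits reachable by following parents): {1ef2c79, 35699da, 5b0e66e, 84ee891, e2cd25f}.
35699da is in that set, so it is an ancestor of 84ee891.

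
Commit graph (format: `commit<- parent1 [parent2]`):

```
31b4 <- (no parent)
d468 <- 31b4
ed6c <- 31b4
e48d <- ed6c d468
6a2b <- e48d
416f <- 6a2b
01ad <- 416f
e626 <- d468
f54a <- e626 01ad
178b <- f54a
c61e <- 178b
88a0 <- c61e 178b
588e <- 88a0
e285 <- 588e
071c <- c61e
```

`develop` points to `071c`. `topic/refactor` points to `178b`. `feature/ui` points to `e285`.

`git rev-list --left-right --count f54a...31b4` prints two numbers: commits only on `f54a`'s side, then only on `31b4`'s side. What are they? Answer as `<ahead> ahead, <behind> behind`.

Reachable from f54a: {01ad, 31b4, 416f, 6a2b, d468, e48d, e626, ed6c, f54a}.
Reachable from 31b4: {31b4}.
Only in f54a's history (ahead): {01ad, 416f, 6a2b, d468, e48d, e626, ed6c, f54a} — 8.
Only in 31b4's history (behind): {} — 0.

8 ahead, 0 behind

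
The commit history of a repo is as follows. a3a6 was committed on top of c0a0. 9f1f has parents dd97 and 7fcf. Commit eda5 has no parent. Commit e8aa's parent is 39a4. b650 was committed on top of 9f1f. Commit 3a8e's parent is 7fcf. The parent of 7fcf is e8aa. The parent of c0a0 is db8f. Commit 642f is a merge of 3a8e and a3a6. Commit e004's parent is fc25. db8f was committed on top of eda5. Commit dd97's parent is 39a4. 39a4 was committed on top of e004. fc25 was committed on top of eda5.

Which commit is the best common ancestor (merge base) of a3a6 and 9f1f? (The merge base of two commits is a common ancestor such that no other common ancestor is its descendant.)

Ancestors of a3a6: {a3a6, c0a0, db8f, eda5}.
Ancestors of 9f1f: {39a4, 7fcf, 9f1f, dd97, e004, e8aa, eda5, fc25}.
Common ancestors: {eda5}.
The only common ancestor is eda5, so it is the merge base.

eda5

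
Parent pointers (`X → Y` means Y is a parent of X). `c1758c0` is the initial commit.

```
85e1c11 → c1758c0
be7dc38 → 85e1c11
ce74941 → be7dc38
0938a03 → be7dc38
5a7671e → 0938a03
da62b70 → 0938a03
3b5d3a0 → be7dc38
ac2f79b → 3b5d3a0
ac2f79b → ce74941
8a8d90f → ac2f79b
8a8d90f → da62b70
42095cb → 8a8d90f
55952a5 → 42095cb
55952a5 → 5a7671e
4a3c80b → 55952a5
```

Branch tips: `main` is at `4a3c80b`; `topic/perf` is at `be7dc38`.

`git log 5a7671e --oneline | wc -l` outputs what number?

Walking parent pointers from 5a7671e: reachable set = {0938a03, 5a7671e, 85e1c11, be7dc38, c1758c0}.
That is 5 commits.

5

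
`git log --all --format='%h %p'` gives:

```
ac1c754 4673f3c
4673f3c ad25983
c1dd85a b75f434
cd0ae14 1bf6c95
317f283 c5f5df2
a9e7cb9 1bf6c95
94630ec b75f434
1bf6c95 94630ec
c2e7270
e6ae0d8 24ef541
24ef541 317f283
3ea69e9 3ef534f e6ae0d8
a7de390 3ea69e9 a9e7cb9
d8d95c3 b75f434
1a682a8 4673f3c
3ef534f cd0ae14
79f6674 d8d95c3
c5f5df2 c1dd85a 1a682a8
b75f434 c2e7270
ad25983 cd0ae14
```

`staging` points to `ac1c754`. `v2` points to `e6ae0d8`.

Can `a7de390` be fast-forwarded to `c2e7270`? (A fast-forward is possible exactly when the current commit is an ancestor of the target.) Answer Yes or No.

A fast-forward from a7de390 to c2e7270 is possible iff a7de390 is an ancestor of c2e7270.
Ancestors of c2e7270: {c2e7270}.
a7de390 is not among them, so fast-forward is not possible.

No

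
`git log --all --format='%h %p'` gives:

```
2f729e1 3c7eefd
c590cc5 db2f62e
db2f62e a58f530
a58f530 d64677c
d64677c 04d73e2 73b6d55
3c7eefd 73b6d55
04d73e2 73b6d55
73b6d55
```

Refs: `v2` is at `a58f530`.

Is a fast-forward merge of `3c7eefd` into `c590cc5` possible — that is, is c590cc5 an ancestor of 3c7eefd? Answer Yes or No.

A fast-forward from c590cc5 to 3c7eefd is possible iff c590cc5 is an ancestor of 3c7eefd.
Ancestors of 3c7eefd: {3c7eefd, 73b6d55}.
c590cc5 is not among them, so fast-forward is not possible.

No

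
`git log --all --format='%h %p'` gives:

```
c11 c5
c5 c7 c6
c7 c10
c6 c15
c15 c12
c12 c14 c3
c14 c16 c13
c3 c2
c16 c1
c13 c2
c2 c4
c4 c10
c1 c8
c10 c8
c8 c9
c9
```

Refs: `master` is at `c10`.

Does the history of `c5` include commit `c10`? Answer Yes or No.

Yes

Ancestors of c5 (commits reachable by following parents): {c1, c10, c12, c13, c14, c15, c16, c2, c3, c4, c5, c6, c7, c8, c9}.
c10 is in that set, so it is an ancestor of c5.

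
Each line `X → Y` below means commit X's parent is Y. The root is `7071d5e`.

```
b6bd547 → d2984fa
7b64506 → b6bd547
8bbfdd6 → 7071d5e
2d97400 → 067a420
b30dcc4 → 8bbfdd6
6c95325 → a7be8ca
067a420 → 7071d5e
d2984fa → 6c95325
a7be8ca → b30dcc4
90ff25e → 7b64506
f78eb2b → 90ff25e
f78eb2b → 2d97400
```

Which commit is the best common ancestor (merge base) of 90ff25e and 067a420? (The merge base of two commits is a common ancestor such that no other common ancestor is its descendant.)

7071d5e

Ancestors of 90ff25e: {6c95325, 7071d5e, 7b64506, 8bbfdd6, 90ff25e, a7be8ca, b30dcc4, b6bd547, d2984fa}.
Ancestors of 067a420: {067a420, 7071d5e}.
Common ancestors: {7071d5e}.
The only common ancestor is 7071d5e, so it is the merge base.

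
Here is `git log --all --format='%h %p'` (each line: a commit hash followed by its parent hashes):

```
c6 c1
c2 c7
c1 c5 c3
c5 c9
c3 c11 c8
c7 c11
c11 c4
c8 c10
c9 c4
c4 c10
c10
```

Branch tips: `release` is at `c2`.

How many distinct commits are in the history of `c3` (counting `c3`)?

Walking parent pointers from c3: reachable set = {c10, c11, c3, c4, c8}.
That is 5 commits.

5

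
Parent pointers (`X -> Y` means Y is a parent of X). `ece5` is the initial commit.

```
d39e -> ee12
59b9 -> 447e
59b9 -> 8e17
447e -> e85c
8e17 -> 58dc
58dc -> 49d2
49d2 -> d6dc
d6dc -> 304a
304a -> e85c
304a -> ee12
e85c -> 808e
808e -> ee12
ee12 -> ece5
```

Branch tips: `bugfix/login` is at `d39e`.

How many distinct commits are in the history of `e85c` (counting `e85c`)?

Walking parent pointers from e85c: reachable set = {808e, e85c, ece5, ee12}.
That is 4 commits.

4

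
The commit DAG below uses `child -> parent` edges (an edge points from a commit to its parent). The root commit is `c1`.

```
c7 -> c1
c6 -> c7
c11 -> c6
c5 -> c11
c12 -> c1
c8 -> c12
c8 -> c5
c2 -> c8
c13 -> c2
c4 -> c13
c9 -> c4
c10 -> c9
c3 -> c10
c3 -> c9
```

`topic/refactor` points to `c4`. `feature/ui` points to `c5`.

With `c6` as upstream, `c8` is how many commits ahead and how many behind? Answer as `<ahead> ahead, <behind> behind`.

4 ahead, 0 behind

Reachable from c8: {c1, c11, c12, c5, c6, c7, c8}.
Reachable from c6: {c1, c6, c7}.
Only in c8's history (ahead): {c11, c12, c5, c8} — 4.
Only in c6's history (behind): {} — 0.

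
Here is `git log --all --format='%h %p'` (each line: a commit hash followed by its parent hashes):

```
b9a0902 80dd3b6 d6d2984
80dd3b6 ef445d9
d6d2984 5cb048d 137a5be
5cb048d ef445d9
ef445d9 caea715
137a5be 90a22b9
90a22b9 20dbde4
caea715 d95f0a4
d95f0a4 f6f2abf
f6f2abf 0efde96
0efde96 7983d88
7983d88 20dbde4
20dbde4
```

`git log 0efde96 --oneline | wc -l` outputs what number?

3

Walking parent pointers from 0efde96: reachable set = {0efde96, 20dbde4, 7983d88}.
That is 3 commits.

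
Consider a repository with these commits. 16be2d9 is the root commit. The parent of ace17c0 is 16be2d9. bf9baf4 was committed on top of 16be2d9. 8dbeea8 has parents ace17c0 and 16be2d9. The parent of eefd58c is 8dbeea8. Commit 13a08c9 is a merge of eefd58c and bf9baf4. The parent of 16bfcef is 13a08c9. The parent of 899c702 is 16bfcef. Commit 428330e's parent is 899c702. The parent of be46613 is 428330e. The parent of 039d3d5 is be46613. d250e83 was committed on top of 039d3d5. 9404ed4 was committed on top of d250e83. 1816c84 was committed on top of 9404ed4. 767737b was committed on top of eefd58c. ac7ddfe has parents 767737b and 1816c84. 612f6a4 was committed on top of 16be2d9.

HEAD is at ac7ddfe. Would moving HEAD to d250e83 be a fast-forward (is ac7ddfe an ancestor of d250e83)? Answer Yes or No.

No

A fast-forward from ac7ddfe to d250e83 is possible iff ac7ddfe is an ancestor of d250e83.
Ancestors of d250e83: {039d3d5, 13a08c9, 16be2d9, 16bfcef, 428330e, 899c702, 8dbeea8, ace17c0, be46613, bf9baf4, d250e83, eefd58c}.
ac7ddfe is not among them, so fast-forward is not possible.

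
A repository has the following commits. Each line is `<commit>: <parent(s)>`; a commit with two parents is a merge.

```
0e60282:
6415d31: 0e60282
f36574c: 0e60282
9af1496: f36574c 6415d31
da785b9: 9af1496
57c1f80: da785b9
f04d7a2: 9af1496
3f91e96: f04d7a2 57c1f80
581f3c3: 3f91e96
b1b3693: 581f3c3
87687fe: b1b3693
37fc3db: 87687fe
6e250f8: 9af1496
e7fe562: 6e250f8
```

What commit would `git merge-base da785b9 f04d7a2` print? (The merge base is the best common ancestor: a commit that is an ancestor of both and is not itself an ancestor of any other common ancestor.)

9af1496

Ancestors of da785b9: {0e60282, 6415d31, 9af1496, da785b9, f36574c}.
Ancestors of f04d7a2: {0e60282, 6415d31, 9af1496, f04d7a2, f36574c}.
Common ancestors: {0e60282, 6415d31, 9af1496, f36574c}.
Among these, 9af1496 is not an ancestor of any other common ancestor — it is the merge base.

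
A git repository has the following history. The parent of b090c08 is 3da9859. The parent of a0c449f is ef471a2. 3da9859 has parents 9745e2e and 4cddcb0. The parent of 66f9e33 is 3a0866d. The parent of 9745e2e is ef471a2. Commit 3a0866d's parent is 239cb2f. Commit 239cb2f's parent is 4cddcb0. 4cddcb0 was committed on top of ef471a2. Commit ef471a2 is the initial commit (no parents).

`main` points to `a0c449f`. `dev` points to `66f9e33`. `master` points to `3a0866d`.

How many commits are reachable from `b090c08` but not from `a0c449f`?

4

Reachable from b090c08: {3da9859, 4cddcb0, 9745e2e, b090c08, ef471a2}.
Reachable from a0c449f: {a0c449f, ef471a2}.
In b090c08's history but not a0c449f's: {3da9859, 4cddcb0, 9745e2e, b090c08} — 4 commits.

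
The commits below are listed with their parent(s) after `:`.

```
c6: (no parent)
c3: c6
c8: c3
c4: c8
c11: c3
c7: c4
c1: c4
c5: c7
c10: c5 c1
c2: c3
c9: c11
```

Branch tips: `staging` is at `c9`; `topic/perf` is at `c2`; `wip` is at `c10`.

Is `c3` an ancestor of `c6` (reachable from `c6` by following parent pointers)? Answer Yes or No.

No

Ancestors of c6: {c6}.
c3 is not in that set, so it is not an ancestor of c6.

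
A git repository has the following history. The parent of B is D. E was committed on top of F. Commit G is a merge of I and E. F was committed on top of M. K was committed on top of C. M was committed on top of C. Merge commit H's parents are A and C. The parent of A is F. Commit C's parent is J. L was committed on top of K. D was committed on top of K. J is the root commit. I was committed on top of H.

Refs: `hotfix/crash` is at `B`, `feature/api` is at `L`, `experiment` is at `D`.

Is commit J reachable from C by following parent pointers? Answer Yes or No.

Ancestors of C (commits reachable by following parents): {C, J}.
J is in that set, so it is an ancestor of C.

Yes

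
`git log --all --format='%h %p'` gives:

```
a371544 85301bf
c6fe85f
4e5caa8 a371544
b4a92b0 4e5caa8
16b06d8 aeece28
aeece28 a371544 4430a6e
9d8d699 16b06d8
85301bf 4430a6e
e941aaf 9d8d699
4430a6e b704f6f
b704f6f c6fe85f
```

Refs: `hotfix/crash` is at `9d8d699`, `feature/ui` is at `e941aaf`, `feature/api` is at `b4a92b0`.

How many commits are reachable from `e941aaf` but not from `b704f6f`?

7

Reachable from e941aaf: {16b06d8, 4430a6e, 85301bf, 9d8d699, a371544, aeece28, b704f6f, c6fe85f, e941aaf}.
Reachable from b704f6f: {b704f6f, c6fe85f}.
In e941aaf's history but not b704f6f's: {16b06d8, 4430a6e, 85301bf, 9d8d699, a371544, aeece28, e941aaf} — 7 commits.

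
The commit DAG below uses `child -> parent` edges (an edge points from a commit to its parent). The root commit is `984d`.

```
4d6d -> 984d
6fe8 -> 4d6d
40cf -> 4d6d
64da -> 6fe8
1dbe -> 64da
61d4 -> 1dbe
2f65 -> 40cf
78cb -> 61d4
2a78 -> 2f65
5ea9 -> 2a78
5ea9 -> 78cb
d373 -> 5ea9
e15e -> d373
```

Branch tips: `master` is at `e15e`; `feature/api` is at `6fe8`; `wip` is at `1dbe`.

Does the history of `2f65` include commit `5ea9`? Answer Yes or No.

No

Ancestors of 2f65: {2f65, 40cf, 4d6d, 984d}.
5ea9 is not in that set, so it is not an ancestor of 2f65.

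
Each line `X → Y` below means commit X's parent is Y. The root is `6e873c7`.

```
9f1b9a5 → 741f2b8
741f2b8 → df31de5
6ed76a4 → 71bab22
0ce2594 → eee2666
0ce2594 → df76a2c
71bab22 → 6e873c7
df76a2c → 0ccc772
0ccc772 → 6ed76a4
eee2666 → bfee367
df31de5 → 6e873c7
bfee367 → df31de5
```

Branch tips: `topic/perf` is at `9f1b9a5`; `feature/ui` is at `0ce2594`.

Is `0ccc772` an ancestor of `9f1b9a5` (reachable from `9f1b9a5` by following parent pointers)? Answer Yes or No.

Ancestors of 9f1b9a5: {6e873c7, 741f2b8, 9f1b9a5, df31de5}.
0ccc772 is not in that set, so it is not an ancestor of 9f1b9a5.

No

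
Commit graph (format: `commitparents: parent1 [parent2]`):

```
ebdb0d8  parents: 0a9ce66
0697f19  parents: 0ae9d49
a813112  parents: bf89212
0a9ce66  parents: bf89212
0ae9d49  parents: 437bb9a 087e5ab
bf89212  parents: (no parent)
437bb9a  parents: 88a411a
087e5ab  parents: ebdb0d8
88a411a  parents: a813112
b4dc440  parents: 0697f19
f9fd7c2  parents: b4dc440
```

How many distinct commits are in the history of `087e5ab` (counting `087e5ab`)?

Walking parent pointers from 087e5ab: reachable set = {087e5ab, 0a9ce66, bf89212, ebdb0d8}.
That is 4 commits.

4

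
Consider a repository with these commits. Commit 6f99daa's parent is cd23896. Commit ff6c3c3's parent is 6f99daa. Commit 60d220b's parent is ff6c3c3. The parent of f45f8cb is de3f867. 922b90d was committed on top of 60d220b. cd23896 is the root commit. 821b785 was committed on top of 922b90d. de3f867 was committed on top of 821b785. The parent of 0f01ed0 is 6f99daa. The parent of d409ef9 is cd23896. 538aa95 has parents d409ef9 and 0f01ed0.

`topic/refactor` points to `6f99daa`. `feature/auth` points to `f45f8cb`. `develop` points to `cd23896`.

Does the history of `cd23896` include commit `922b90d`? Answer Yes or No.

No

Ancestors of cd23896: {cd23896}.
922b90d is not in that set, so it is not an ancestor of cd23896.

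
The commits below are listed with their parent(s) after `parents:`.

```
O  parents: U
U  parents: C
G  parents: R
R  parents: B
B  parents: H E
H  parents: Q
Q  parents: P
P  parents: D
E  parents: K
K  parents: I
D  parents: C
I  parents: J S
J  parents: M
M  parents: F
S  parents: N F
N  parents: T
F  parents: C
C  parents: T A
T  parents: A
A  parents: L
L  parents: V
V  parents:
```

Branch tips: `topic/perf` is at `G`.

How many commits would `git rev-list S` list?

8

Walking parent pointers from S: reachable set = {A, C, F, L, N, S, T, V}.
That is 8 commits.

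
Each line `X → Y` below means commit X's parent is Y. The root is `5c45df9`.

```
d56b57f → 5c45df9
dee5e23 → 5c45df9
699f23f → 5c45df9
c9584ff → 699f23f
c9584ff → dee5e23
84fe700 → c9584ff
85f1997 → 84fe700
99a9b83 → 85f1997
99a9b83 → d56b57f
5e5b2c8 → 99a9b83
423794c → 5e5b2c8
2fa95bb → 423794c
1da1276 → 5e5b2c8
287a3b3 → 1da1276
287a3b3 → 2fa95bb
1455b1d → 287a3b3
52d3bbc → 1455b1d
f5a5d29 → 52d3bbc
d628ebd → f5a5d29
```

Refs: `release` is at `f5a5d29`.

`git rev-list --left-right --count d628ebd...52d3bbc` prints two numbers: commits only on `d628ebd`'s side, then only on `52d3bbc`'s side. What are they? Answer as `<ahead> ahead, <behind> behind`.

2 ahead, 0 behind

Reachable from d628ebd: {1455b1d, 1da1276, 287a3b3, 2fa95bb, 423794c, 52d3bbc, 5c45df9, 5e5b2c8, 699f23f, 84fe700, 85f1997, 99a9b83, c9584ff, d56b57f, d628ebd, dee5e23, f5a5d29}.
Reachable from 52d3bbc: {1455b1d, 1da1276, 287a3b3, 2fa95bb, 423794c, 52d3bbc, 5c45df9, 5e5b2c8, 699f23f, 84fe700, 85f1997, 99a9b83, c9584ff, d56b57f, dee5e23}.
Only in d628ebd's history (ahead): {d628ebd, f5a5d29} — 2.
Only in 52d3bbc's history (behind): {} — 0.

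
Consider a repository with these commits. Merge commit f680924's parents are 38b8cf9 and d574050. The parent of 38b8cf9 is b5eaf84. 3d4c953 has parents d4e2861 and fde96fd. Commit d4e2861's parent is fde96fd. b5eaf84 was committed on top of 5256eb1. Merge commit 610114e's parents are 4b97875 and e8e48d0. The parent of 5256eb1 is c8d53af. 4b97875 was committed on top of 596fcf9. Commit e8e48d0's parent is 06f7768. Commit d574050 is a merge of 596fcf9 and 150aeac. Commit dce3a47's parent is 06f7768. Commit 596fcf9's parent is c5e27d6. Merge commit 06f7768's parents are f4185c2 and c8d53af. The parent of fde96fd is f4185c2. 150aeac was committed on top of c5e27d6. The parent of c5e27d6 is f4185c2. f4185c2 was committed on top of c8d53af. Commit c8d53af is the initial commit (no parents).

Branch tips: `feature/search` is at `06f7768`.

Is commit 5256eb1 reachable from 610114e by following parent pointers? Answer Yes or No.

Ancestors of 610114e: {06f7768, 4b97875, 596fcf9, 610114e, c5e27d6, c8d53af, e8e48d0, f4185c2}.
5256eb1 is not in that set, so it is not an ancestor of 610114e.

No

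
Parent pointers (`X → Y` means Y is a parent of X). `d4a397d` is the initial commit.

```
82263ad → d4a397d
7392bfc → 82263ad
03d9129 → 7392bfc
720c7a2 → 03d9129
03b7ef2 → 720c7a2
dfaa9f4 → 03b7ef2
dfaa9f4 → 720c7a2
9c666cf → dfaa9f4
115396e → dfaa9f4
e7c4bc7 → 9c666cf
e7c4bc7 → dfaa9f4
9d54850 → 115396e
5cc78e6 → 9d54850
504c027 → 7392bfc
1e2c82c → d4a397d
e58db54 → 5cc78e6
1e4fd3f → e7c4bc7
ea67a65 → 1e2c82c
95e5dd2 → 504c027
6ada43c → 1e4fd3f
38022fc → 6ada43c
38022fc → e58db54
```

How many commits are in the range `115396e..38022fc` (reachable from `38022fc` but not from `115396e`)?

8

Reachable from 38022fc: {03b7ef2, 03d9129, 115396e, 1e4fd3f, 38022fc, 5cc78e6, 6ada43c, 720c7a2, 7392bfc, 82263ad, 9c666cf, 9d54850, d4a397d, dfaa9f4, e58db54, e7c4bc7}.
Reachable from 115396e: {03b7ef2, 03d9129, 115396e, 720c7a2, 7392bfc, 82263ad, d4a397d, dfaa9f4}.
In 38022fc's history but not 115396e's: {1e4fd3f, 38022fc, 5cc78e6, 6ada43c, 9c666cf, 9d54850, e58db54, e7c4bc7} — 8 commits.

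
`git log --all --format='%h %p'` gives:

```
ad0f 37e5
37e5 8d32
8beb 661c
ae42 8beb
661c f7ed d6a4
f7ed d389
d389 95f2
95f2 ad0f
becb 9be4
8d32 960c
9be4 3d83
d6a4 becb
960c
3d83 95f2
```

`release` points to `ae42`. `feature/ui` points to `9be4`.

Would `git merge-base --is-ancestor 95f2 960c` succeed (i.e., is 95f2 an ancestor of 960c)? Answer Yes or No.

No

Ancestors of 960c: {960c}.
95f2 is not in that set, so it is not an ancestor of 960c.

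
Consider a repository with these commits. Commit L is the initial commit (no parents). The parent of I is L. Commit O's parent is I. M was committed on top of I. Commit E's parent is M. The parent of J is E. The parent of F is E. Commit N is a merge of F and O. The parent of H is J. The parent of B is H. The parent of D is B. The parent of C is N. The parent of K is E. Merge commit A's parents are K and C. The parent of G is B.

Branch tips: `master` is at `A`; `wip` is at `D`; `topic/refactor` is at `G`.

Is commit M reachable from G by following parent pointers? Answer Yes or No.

Yes

Ancestors of G (commits reachable by following parents): {B, E, G, H, I, J, L, M}.
M is in that set, so it is an ancestor of G.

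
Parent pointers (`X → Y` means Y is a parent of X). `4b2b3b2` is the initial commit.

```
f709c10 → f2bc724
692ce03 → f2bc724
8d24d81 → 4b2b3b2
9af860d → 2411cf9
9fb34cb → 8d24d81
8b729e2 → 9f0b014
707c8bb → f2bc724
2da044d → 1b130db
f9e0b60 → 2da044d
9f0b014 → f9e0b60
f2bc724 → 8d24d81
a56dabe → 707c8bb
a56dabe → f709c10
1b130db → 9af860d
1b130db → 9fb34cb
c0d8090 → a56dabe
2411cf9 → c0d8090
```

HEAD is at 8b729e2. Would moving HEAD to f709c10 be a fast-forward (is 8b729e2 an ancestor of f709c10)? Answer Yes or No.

No

A fast-forward from 8b729e2 to f709c10 is possible iff 8b729e2 is an ancestor of f709c10.
Ancestors of f709c10: {4b2b3b2, 8d24d81, f2bc724, f709c10}.
8b729e2 is not among them, so fast-forward is not possible.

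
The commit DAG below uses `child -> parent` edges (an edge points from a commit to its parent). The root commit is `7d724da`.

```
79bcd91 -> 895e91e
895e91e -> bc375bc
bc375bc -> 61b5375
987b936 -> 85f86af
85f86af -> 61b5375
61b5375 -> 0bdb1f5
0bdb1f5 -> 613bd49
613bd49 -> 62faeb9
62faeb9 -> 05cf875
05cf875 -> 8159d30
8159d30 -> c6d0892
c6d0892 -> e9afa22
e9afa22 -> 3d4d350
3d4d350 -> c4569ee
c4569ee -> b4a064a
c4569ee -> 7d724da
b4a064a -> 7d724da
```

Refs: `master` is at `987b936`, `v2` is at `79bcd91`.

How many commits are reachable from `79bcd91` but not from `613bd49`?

5

Reachable from 79bcd91: {05cf875, 0bdb1f5, 3d4d350, 613bd49, 61b5375, 62faeb9, 79bcd91, 7d724da, 8159d30, 895e91e, b4a064a, bc375bc, c4569ee, c6d0892, e9afa22}.
Reachable from 613bd49: {05cf875, 3d4d350, 613bd49, 62faeb9, 7d724da, 8159d30, b4a064a, c4569ee, c6d0892, e9afa22}.
In 79bcd91's history but not 613bd49's: {0bdb1f5, 61b5375, 79bcd91, 895e91e, bc375bc} — 5 commits.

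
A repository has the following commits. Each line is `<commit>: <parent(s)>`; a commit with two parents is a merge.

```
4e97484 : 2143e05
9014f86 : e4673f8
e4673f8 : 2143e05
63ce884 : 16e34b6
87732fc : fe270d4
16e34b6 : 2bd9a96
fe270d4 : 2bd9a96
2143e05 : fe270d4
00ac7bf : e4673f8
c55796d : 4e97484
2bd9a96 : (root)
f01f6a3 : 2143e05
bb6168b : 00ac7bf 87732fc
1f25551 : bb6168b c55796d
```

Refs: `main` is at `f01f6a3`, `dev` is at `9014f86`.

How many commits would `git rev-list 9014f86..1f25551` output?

6

Reachable from 1f25551: {00ac7bf, 1f25551, 2143e05, 2bd9a96, 4e97484, 87732fc, bb6168b, c55796d, e4673f8, fe270d4}.
Reachable from 9014f86: {2143e05, 2bd9a96, 9014f86, e4673f8, fe270d4}.
In 1f25551's history but not 9014f86's: {00ac7bf, 1f25551, 4e97484, 87732fc, bb6168b, c55796d} — 6 commits.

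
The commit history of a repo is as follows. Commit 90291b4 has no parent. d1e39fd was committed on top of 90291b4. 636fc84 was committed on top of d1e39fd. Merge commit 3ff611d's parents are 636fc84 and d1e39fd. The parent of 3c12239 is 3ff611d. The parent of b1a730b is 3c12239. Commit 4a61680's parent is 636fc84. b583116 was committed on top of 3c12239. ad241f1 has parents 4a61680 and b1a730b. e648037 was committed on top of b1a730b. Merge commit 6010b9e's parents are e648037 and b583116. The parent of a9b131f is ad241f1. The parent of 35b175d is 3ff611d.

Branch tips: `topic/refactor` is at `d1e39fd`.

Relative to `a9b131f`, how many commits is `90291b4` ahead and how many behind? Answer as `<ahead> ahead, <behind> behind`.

0 ahead, 8 behind

Reachable from 90291b4: {90291b4}.
Reachable from a9b131f: {3c12239, 3ff611d, 4a61680, 636fc84, 90291b4, a9b131f, ad241f1, b1a730b, d1e39fd}.
Only in 90291b4's history (ahead): {} — 0.
Only in a9b131f's history (behind): {3c12239, 3ff611d, 4a61680, 636fc84, a9b131f, ad241f1, b1a730b, d1e39fd} — 8.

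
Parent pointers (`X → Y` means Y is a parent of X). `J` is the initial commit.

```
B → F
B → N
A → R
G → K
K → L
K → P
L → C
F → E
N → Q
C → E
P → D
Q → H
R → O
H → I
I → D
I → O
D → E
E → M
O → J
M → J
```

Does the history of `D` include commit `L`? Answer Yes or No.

Ancestors of D: {D, E, J, M}.
L is not in that set, so it is not an ancestor of D.

No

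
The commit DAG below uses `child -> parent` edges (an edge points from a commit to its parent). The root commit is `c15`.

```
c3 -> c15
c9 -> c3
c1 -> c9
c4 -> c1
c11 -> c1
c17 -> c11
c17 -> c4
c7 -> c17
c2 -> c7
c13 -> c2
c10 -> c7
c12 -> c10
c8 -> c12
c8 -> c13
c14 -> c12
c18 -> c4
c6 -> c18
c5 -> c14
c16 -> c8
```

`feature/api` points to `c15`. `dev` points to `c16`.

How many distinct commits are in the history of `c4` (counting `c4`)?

5

Walking parent pointers from c4: reachable set = {c1, c15, c3, c4, c9}.
That is 5 commits.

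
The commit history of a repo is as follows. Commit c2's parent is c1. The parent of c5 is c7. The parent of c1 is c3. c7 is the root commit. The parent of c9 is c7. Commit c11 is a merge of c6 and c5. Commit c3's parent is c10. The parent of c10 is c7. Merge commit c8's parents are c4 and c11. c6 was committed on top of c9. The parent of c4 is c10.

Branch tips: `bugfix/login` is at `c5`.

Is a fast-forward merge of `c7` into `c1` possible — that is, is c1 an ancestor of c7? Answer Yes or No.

No

A fast-forward from c1 to c7 is possible iff c1 is an ancestor of c7.
Ancestors of c7: {c7}.
c1 is not among them, so fast-forward is not possible.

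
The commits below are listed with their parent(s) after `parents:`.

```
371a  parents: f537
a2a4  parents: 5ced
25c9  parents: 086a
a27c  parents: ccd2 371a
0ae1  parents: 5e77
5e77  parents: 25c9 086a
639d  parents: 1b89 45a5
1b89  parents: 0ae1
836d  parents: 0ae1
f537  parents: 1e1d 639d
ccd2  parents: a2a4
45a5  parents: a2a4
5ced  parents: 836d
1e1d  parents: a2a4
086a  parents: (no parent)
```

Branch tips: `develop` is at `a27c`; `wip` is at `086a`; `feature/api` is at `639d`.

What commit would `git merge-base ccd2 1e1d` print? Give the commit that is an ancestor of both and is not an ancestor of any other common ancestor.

Ancestors of ccd2: {086a, 0ae1, 25c9, 5ced, 5e77, 836d, a2a4, ccd2}.
Ancestors of 1e1d: {086a, 0ae1, 1e1d, 25c9, 5ced, 5e77, 836d, a2a4}.
Common ancestors: {086a, 0ae1, 25c9, 5ced, 5e77, 836d, a2a4}.
Among these, a2a4 is not an ancestor of any other common ancestor — it is the merge base.

a2a4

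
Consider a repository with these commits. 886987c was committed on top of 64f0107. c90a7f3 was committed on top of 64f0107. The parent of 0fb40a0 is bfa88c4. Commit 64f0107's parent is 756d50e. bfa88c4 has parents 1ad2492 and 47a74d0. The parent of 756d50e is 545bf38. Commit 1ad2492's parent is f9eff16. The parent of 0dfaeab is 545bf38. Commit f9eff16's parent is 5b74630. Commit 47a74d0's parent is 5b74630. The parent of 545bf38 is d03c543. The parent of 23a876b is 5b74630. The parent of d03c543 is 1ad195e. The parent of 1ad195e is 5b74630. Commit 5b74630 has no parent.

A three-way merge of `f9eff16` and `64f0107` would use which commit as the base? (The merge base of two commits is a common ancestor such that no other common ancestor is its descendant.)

5b74630

Ancestors of f9eff16: {5b74630, f9eff16}.
Ancestors of 64f0107: {1ad195e, 545bf38, 5b74630, 64f0107, 756d50e, d03c543}.
Common ancestors: {5b74630}.
The only common ancestor is 5b74630, so it is the merge base.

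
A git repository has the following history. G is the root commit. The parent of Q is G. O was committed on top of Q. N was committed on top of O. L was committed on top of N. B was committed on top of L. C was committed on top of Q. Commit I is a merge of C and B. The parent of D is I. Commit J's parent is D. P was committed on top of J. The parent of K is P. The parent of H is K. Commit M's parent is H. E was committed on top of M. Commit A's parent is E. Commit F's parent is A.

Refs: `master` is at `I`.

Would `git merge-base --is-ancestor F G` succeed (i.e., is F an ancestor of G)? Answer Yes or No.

Ancestors of G: {G}.
F is not in that set, so it is not an ancestor of G.

No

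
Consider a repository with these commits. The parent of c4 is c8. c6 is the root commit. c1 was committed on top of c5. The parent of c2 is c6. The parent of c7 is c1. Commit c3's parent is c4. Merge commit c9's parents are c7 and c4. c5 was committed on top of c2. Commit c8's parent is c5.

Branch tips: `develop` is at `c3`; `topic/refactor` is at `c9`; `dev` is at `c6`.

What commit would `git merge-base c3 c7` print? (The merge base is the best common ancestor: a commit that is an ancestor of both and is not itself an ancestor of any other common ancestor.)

Ancestors of c3: {c2, c3, c4, c5, c6, c8}.
Ancestors of c7: {c1, c2, c5, c6, c7}.
Common ancestors: {c2, c5, c6}.
Among these, c5 is not an ancestor of any other common ancestor — it is the merge base.

c5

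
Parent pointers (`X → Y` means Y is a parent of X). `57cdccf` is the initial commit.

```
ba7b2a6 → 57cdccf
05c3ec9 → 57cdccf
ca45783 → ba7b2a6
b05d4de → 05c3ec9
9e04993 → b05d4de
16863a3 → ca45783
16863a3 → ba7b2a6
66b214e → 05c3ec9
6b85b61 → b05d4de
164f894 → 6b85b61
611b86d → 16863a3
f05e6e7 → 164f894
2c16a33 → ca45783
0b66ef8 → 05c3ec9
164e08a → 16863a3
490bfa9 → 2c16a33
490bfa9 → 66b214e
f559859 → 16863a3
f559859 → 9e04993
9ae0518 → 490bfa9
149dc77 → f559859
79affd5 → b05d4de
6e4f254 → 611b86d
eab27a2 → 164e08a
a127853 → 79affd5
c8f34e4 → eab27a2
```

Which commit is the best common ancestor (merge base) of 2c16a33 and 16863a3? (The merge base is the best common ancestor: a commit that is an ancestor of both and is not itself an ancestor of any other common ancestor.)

Ancestors of 2c16a33: {2c16a33, 57cdccf, ba7b2a6, ca45783}.
Ancestors of 16863a3: {16863a3, 57cdccf, ba7b2a6, ca45783}.
Common ancestors: {57cdccf, ba7b2a6, ca45783}.
Among these, ca45783 is not an ancestor of any other common ancestor — it is the merge base.

ca45783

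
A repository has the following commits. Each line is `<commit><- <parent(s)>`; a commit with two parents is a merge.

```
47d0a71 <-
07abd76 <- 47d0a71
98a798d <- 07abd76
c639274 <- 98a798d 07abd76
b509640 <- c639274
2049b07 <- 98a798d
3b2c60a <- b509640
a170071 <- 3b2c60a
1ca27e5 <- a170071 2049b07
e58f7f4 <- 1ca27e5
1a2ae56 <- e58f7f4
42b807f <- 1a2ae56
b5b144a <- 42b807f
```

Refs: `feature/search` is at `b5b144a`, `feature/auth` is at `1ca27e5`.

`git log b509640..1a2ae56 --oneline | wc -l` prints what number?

Reachable from 1a2ae56: {07abd76, 1a2ae56, 1ca27e5, 2049b07, 3b2c60a, 47d0a71, 98a798d, a170071, b509640, c639274, e58f7f4}.
Reachable from b509640: {07abd76, 47d0a71, 98a798d, b509640, c639274}.
In 1a2ae56's history but not b509640's: {1a2ae56, 1ca27e5, 2049b07, 3b2c60a, a170071, e58f7f4} — 6 commits.

6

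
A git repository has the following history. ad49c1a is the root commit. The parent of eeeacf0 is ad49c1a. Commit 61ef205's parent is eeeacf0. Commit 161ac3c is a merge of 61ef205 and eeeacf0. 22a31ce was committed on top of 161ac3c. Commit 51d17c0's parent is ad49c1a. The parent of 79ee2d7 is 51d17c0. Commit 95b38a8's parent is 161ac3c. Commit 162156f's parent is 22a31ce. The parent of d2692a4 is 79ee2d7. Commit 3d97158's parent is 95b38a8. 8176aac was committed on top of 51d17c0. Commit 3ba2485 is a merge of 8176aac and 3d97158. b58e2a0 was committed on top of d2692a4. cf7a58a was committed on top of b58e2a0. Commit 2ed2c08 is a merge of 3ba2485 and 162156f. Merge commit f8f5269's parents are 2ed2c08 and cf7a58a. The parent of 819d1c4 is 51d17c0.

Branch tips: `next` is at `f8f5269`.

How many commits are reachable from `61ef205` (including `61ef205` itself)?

3

Walking parent pointers from 61ef205: reachable set = {61ef205, ad49c1a, eeeacf0}.
That is 3 commits.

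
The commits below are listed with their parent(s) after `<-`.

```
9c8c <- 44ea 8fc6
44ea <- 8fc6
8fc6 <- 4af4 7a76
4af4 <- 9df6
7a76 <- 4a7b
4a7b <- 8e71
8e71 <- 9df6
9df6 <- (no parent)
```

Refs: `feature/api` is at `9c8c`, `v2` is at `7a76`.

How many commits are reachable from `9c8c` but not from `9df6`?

7

Reachable from 9c8c: {44ea, 4a7b, 4af4, 7a76, 8e71, 8fc6, 9c8c, 9df6}.
Reachable from 9df6: {9df6}.
In 9c8c's history but not 9df6's: {44ea, 4a7b, 4af4, 7a76, 8e71, 8fc6, 9c8c} — 7 commits.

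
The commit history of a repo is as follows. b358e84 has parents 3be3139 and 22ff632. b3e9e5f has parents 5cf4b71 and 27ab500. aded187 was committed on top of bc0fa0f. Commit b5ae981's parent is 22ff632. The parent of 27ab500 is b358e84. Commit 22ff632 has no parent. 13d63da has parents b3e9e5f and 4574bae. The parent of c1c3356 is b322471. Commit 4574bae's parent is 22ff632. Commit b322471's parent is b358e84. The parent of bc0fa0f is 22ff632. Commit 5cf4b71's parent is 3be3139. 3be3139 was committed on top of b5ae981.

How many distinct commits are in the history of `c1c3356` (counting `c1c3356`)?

6

Walking parent pointers from c1c3356: reachable set = {22ff632, 3be3139, b322471, b358e84, b5ae981, c1c3356}.
That is 6 commits.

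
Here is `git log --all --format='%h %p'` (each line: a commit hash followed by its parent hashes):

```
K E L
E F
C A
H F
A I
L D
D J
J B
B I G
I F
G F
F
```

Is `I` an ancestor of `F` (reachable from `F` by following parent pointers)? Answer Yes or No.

Ancestors of F: {F}.
I is not in that set, so it is not an ancestor of F.

No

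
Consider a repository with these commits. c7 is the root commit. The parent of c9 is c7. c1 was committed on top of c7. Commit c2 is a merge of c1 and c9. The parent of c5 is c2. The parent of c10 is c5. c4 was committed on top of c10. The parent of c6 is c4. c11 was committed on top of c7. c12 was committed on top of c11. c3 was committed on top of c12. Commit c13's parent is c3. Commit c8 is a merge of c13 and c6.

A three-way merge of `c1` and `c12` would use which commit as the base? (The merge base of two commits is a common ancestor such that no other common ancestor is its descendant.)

c7

Ancestors of c1: {c1, c7}.
Ancestors of c12: {c11, c12, c7}.
Common ancestors: {c7}.
The only common ancestor is c7, so it is the merge base.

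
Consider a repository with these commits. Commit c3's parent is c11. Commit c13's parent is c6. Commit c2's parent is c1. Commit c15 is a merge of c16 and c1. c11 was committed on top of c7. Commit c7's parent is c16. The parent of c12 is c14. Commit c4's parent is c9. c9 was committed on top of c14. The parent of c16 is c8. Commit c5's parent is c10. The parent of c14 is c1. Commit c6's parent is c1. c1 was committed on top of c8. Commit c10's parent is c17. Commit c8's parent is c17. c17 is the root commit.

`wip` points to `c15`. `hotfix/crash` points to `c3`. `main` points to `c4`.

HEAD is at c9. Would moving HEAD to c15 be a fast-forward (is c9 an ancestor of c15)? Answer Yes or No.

A fast-forward from c9 to c15 is possible iff c9 is an ancestor of c15.
Ancestors of c15: {c1, c15, c16, c17, c8}.
c9 is not among them, so fast-forward is not possible.

No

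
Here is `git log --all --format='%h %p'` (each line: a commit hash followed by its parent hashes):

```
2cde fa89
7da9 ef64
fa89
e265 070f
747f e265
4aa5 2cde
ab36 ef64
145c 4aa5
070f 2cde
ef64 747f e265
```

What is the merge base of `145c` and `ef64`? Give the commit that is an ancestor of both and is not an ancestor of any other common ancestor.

Ancestors of 145c: {145c, 2cde, 4aa5, fa89}.
Ancestors of ef64: {070f, 2cde, 747f, e265, ef64, fa89}.
Common ancestors: {2cde, fa89}.
Among these, 2cde is not an ancestor of any other common ancestor — it is the merge base.

2cde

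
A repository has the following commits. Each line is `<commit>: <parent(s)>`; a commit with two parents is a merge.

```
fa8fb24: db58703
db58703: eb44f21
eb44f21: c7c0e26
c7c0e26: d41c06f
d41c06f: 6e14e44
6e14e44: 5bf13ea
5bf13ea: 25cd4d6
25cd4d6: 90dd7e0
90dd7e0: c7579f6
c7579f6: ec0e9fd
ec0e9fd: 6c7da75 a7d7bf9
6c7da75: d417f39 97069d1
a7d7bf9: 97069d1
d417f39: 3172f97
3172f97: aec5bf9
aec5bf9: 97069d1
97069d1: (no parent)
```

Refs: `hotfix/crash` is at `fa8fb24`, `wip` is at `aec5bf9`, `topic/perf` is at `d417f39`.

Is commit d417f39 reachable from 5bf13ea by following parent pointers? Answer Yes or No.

Yes

Ancestors of 5bf13ea (commits reachable by following parents): {25cd4d6, 3172f97, 5bf13ea, 6c7da75, 90dd7e0, 97069d1, a7d7bf9, aec5bf9, c7579f6, d417f39, ec0e9fd}.
d417f39 is in that set, so it is an ancestor of 5bf13ea.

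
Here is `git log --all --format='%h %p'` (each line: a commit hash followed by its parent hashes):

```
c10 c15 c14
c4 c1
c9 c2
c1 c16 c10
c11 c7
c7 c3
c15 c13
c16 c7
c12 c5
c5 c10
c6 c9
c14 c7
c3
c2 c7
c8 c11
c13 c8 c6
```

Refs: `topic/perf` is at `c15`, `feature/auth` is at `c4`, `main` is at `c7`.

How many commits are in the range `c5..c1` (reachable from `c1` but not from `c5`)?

Reachable from c1: {c1, c10, c11, c13, c14, c15, c16, c2, c3, c6, c7, c8, c9}.
Reachable from c5: {c10, c11, c13, c14, c15, c2, c3, c5, c6, c7, c8, c9}.
In c1's history but not c5's: {c1, c16} — 2 commits.

2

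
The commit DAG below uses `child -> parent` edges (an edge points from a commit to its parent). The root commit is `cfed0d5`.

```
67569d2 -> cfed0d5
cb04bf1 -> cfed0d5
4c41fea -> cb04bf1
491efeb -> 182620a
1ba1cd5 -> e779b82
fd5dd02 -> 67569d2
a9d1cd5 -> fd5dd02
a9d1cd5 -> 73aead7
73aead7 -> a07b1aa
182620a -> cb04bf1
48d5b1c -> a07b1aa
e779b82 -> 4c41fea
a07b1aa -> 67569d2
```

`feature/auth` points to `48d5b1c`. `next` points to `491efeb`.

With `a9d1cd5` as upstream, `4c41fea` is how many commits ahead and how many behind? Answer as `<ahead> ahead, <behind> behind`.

Reachable from 4c41fea: {4c41fea, cb04bf1, cfed0d5}.
Reachable from a9d1cd5: {67569d2, 73aead7, a07b1aa, a9d1cd5, cfed0d5, fd5dd02}.
Only in 4c41fea's history (ahead): {4c41fea, cb04bf1} — 2.
Only in a9d1cd5's history (behind): {67569d2, 73aead7, a07b1aa, a9d1cd5, fd5dd02} — 5.

2 ahead, 5 behind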